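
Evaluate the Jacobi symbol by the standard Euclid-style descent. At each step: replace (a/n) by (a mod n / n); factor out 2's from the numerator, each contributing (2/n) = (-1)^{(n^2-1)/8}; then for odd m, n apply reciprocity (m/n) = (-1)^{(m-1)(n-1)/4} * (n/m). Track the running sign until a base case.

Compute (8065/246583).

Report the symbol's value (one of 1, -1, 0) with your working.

1

flip (8065/246583) -> (246583/8065): both odd, 8065 mod 4 = 1, 246583 mod 4 = 3, so the flip contributes +1; sign now +1
(246583/8065): 246583 mod 8065 = 4633, so (246583/8065) = (4633/8065)
flip (4633/8065) -> (8065/4633): both odd, 4633 mod 4 = 1, 8065 mod 4 = 1, so the flip contributes +1; sign now +1
(8065/4633): 8065 mod 4633 = 3432, so (8065/4633) = (3432/4633)
factor out 2^3: 3432 = 2^3·429; with 4633 mod 8 = 1, (2/4633) = +1; sign now +1; continue with (429/4633)
flip (429/4633) -> (4633/429): both odd, 429 mod 4 = 1, 4633 mod 4 = 1, so the flip contributes +1; sign now +1
(4633/429): 4633 mod 429 = 343, so (4633/429) = (343/429)
flip (343/429) -> (429/343): both odd, 343 mod 4 = 3, 429 mod 4 = 1, so the flip contributes +1; sign now +1
(429/343): 429 mod 343 = 86, so (429/343) = (86/343)
factor out 2^1: 86 = 2^1·43; with 343 mod 8 = 7, (2/343) = +1; sign now +1; continue with (43/343)
flip (43/343) -> (343/43): both odd, 43 mod 4 = 3, 343 mod 4 = 3, so the flip contributes -1; sign now -1
(343/43): 343 mod 43 = 42, so (343/43) = (42/43)
factor out 2^1: 42 = 2^1·21; with 43 mod 8 = 3, (2/43) = -1; sign now +1; continue with (21/43)
flip (21/43) -> (43/21): both odd, 21 mod 4 = 1, 43 mod 4 = 3, so the flip contributes +1; sign now +1
(43/21): 43 mod 21 = 1, so (43/21) = (1/21)
reached (1/21) = 1, so the symbol is +1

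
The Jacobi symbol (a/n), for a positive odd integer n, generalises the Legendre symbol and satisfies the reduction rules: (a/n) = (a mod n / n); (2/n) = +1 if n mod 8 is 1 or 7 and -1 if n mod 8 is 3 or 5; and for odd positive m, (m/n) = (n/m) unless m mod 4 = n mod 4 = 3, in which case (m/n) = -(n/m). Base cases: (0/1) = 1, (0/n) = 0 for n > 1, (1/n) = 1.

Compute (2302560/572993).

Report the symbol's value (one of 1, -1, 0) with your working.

(2302560/572993): 2302560 mod 572993 = 10588, so (2302560/572993) = (10588/572993)
factor out 2^2: 10588 = 2^2·2647; with 572993 mod 8 = 1, (2/572993) = +1; sign now +1; continue with (2647/572993)
flip (2647/572993) -> (572993/2647): both odd, 2647 mod 4 = 3, 572993 mod 4 = 1, so the flip contributes +1; sign now +1
(572993/2647): 572993 mod 2647 = 1241, so (572993/2647) = (1241/2647)
flip (1241/2647) -> (2647/1241): both odd, 1241 mod 4 = 1, 2647 mod 4 = 3, so the flip contributes +1; sign now +1
(2647/1241): 2647 mod 1241 = 165, so (2647/1241) = (165/1241)
flip (165/1241) -> (1241/165): both odd, 165 mod 4 = 1, 1241 mod 4 = 1, so the flip contributes +1; sign now +1
(1241/165): 1241 mod 165 = 86, so (1241/165) = (86/165)
factor out 2^1: 86 = 2^1·43; with 165 mod 8 = 5, (2/165) = -1; sign now -1; continue with (43/165)
flip (43/165) -> (165/43): both odd, 43 mod 4 = 3, 165 mod 4 = 1, so the flip contributes +1; sign now -1
(165/43): 165 mod 43 = 36, so (165/43) = (36/43)
factor out 2^2: 36 = 2^2·9; with 43 mod 8 = 3, (2/43) = -1; sign now -1; continue with (9/43)
flip (9/43) -> (43/9): both odd, 9 mod 4 = 1, 43 mod 4 = 3, so the flip contributes +1; sign now -1
(43/9): 43 mod 9 = 7, so (43/9) = (7/9)
flip (7/9) -> (9/7): both odd, 7 mod 4 = 3, 9 mod 4 = 1, so the flip contributes +1; sign now -1
(9/7): 9 mod 7 = 2, so (9/7) = (2/7)
factor out 2^1: 2 = 2^1·1; with 7 mod 8 = 7, (2/7) = +1; sign now -1; continue with (1/7)
reached (1/7) = 1, so the symbol is -1

-1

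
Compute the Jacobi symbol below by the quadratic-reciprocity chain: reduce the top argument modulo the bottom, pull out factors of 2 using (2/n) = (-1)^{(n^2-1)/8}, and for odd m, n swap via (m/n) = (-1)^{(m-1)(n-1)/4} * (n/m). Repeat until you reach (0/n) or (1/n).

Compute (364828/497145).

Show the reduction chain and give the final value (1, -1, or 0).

-1

factor out 2^2: 364828 = 2^2·91207; with 497145 mod 8 = 1, (2/497145) = +1; sign now +1; continue with (91207/497145)
flip (91207/497145) -> (497145/91207): both odd, 91207 mod 4 = 3, 497145 mod 4 = 1, so the flip contributes +1; sign now +1
(497145/91207): 497145 mod 91207 = 41110, so (497145/91207) = (41110/91207)
factor out 2^1: 41110 = 2^1·20555; with 91207 mod 8 = 7, (2/91207) = +1; sign now +1; continue with (20555/91207)
flip (20555/91207) -> (91207/20555): both odd, 20555 mod 4 = 3, 91207 mod 4 = 3, so the flip contributes -1; sign now -1
(91207/20555): 91207 mod 20555 = 8987, so (91207/20555) = (8987/20555)
flip (8987/20555) -> (20555/8987): both odd, 8987 mod 4 = 3, 20555 mod 4 = 3, so the flip contributes -1; sign now +1
(20555/8987): 20555 mod 8987 = 2581, so (20555/8987) = (2581/8987)
flip (2581/8987) -> (8987/2581): both odd, 2581 mod 4 = 1, 8987 mod 4 = 3, so the flip contributes +1; sign now +1
(8987/2581): 8987 mod 2581 = 1244, so (8987/2581) = (1244/2581)
factor out 2^2: 1244 = 2^2·311; with 2581 mod 8 = 5, (2/2581) = -1; sign now +1; continue with (311/2581)
flip (311/2581) -> (2581/311): both odd, 311 mod 4 = 3, 2581 mod 4 = 1, so the flip contributes +1; sign now +1
(2581/311): 2581 mod 311 = 93, so (2581/311) = (93/311)
flip (93/311) -> (311/93): both odd, 93 mod 4 = 1, 311 mod 4 = 3, so the flip contributes +1; sign now +1
(311/93): 311 mod 93 = 32, so (311/93) = (32/93)
factor out 2^5: 32 = 2^5·1; with 93 mod 8 = 5, (2/93) = -1; sign now -1; continue with (1/93)
reached (1/93) = 1, so the symbol is -1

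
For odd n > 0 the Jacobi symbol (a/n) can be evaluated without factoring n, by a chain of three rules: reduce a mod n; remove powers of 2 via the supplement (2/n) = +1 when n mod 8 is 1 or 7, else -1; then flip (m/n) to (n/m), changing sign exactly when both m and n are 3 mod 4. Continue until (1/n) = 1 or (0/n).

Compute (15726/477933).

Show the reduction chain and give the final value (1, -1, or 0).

0

15726 = 2^1·7863; (2/477933) = -1 since 477933 mod 8 = 5, so (15726/477933) = (-1)^1·(7863/477933); sign now -1
reciprocity: (7863/477933) = +1·(477933/7863) since 7863 mod 4 = 3, 477933 mod 4 = 1; sign now -1
(477933/7863) = (6153/7863)   [reduce mod 7863]
reciprocity: (6153/7863) = +1·(7863/6153) since 6153 mod 4 = 1, 7863 mod 4 = 3; sign now -1
(7863/6153) = (1710/6153)   [reduce mod 6153]
1710 = 2^1·855; (2/6153) = +1 since 6153 mod 8 = 1, so (1710/6153) = (+1)^1·(855/6153); sign now -1
reciprocity: (855/6153) = +1·(6153/855) since 855 mod 4 = 3, 6153 mod 4 = 1; sign now -1
(6153/855) = (168/855)   [reduce mod 855]
168 = 2^3·21; (2/855) = +1 since 855 mod 8 = 7, so (168/855) = (+1)^3·(21/855); sign now -1
reciprocity: (21/855) = +1·(855/21) since 21 mod 4 = 1, 855 mod 4 = 3; sign now -1
(855/21) = (15/21)   [reduce mod 21]
reciprocity: (15/21) = +1·(21/15) since 15 mod 4 = 3, 21 mod 4 = 1; sign now -1
(21/15) = (6/15)   [reduce mod 15]
6 = 2^1·3; (2/15) = +1 since 15 mod 8 = 7, so (6/15) = (+1)^1·(3/15); sign now -1
reciprocity: (3/15) = -1·(15/3) since 3 mod 4 = 3, 15 mod 4 = 3; sign now +1
(15/3) = (0/3)   [reduce mod 3]
(0/3) = 0   [gcd(a, n) > 1]; final value = 0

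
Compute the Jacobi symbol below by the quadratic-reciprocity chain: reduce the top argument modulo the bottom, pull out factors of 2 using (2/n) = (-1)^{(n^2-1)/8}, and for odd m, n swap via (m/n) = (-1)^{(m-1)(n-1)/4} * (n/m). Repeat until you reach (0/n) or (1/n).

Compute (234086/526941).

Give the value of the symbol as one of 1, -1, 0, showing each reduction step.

234086 = 2^1·117043; (2/526941) = -1 since 526941 mod 8 = 5, so (234086/526941) = (-1)^1·(117043/526941); sign now -1
reciprocity: (117043/526941) = +1·(526941/117043) since 117043 mod 4 = 3, 526941 mod 4 = 1; sign now -1
(526941/117043) = (58769/117043)   [reduce mod 117043]
reciprocity: (58769/117043) = +1·(117043/58769) since 58769 mod 4 = 1, 117043 mod 4 = 3; sign now -1
(117043/58769) = (58274/58769)   [reduce mod 58769]
58274 = 2^1·29137; (2/58769) = +1 since 58769 mod 8 = 1, so (58274/58769) = (+1)^1·(29137/58769); sign now -1
reciprocity: (29137/58769) = +1·(58769/29137) since 29137 mod 4 = 1, 58769 mod 4 = 1; sign now -1
(58769/29137) = (495/29137)   [reduce mod 29137]
reciprocity: (495/29137) = +1·(29137/495) since 495 mod 4 = 3, 29137 mod 4 = 1; sign now -1
(29137/495) = (427/495)   [reduce mod 495]
reciprocity: (427/495) = -1·(495/427) since 427 mod 4 = 3, 495 mod 4 = 3; sign now +1
(495/427) = (68/427)   [reduce mod 427]
68 = 2^2·17; (2/427) = -1 since 427 mod 8 = 3, so (68/427) = (-1)^2·(17/427); sign now +1
reciprocity: (17/427) = +1·(427/17) since 17 mod 4 = 1, 427 mod 4 = 3; sign now +1
(427/17) = (2/17)   [reduce mod 17]
2 = 2^1·1; (2/17) = +1 since 17 mod 8 = 1, so (2/17) = (+1)^1·(1/17); sign now +1
(1/17) = 1; final value = sign = +1

1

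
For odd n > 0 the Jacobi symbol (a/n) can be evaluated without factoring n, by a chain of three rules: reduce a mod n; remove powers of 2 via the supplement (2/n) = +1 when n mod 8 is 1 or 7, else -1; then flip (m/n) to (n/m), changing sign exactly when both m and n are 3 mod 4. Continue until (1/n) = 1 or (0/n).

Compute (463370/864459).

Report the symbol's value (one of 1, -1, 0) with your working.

factor out 2^1: 463370 = 2^1·231685; with 864459 mod 8 = 3, (2/864459) = -1; sign now -1; continue with (231685/864459)
flip (231685/864459) -> (864459/231685): both odd, 231685 mod 4 = 1, 864459 mod 4 = 3, so the flip contributes +1; sign now -1
(864459/231685): 864459 mod 231685 = 169404, so (864459/231685) = (169404/231685)
factor out 2^2: 169404 = 2^2·42351; with 231685 mod 8 = 5, (2/231685) = -1; sign now -1; continue with (42351/231685)
flip (42351/231685) -> (231685/42351): both odd, 42351 mod 4 = 3, 231685 mod 4 = 1, so the flip contributes +1; sign now -1
(231685/42351): 231685 mod 42351 = 19930, so (231685/42351) = (19930/42351)
factor out 2^1: 19930 = 2^1·9965; with 42351 mod 8 = 7, (2/42351) = +1; sign now -1; continue with (9965/42351)
flip (9965/42351) -> (42351/9965): both odd, 9965 mod 4 = 1, 42351 mod 4 = 3, so the flip contributes +1; sign now -1
(42351/9965): 42351 mod 9965 = 2491, so (42351/9965) = (2491/9965)
flip (2491/9965) -> (9965/2491): both odd, 2491 mod 4 = 3, 9965 mod 4 = 1, so the flip contributes +1; sign now -1
(9965/2491): 9965 mod 2491 = 1, so (9965/2491) = (1/2491)
reached (1/2491) = 1, so the symbol is -1

-1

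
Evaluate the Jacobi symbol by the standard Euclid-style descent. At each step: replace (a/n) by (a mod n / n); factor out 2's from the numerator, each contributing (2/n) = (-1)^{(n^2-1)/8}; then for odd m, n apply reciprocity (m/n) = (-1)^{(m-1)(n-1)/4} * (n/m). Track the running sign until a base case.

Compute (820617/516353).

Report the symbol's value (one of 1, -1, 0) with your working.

(820617/516353) = (304264/516353)   [reduce mod 516353]
304264 = 2^3·38033; (2/516353) = +1 since 516353 mod 8 = 1, so (304264/516353) = (+1)^3·(38033/516353); sign now +1
reciprocity: (38033/516353) = +1·(516353/38033) since 38033 mod 4 = 1, 516353 mod 4 = 1; sign now +1
(516353/38033) = (21924/38033)   [reduce mod 38033]
21924 = 2^2·5481; (2/38033) = +1 since 38033 mod 8 = 1, so (21924/38033) = (+1)^2·(5481/38033); sign now +1
reciprocity: (5481/38033) = +1·(38033/5481) since 5481 mod 4 = 1, 38033 mod 4 = 1; sign now +1
(38033/5481) = (5147/5481)   [reduce mod 5481]
reciprocity: (5147/5481) = +1·(5481/5147) since 5147 mod 4 = 3, 5481 mod 4 = 1; sign now +1
(5481/5147) = (334/5147)   [reduce mod 5147]
334 = 2^1·167; (2/5147) = -1 since 5147 mod 8 = 3, so (334/5147) = (-1)^1·(167/5147); sign now -1
reciprocity: (167/5147) = -1·(5147/167) since 167 mod 4 = 3, 5147 mod 4 = 3; sign now +1
(5147/167) = (137/167)   [reduce mod 167]
reciprocity: (137/167) = +1·(167/137) since 137 mod 4 = 1, 167 mod 4 = 3; sign now +1
(167/137) = (30/137)   [reduce mod 137]
30 = 2^1·15; (2/137) = +1 since 137 mod 8 = 1, so (30/137) = (+1)^1·(15/137); sign now +1
reciprocity: (15/137) = +1·(137/15) since 15 mod 4 = 3, 137 mod 4 = 1; sign now +1
(137/15) = (2/15)   [reduce mod 15]
2 = 2^1·1; (2/15) = +1 since 15 mod 8 = 7, so (2/15) = (+1)^1·(1/15); sign now +1
(1/15) = 1; final value = sign = +1

1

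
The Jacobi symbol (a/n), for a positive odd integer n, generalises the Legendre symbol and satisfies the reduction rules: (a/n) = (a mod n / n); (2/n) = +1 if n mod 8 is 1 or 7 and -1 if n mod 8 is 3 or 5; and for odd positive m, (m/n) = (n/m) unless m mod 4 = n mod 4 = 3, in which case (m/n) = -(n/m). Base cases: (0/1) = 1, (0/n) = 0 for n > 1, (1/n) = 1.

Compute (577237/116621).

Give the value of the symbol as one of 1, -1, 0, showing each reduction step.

(577237/116621): 577237 mod 116621 = 110753, so (577237/116621) = (110753/116621)
flip (110753/116621) -> (116621/110753): both odd, 110753 mod 4 = 1, 116621 mod 4 = 1, so the flip contributes +1; sign now +1
(116621/110753): 116621 mod 110753 = 5868, so (116621/110753) = (5868/110753)
factor out 2^2: 5868 = 2^2·1467; with 110753 mod 8 = 1, (2/110753) = +1; sign now +1; continue with (1467/110753)
flip (1467/110753) -> (110753/1467): both odd, 1467 mod 4 = 3, 110753 mod 4 = 1, so the flip contributes +1; sign now +1
(110753/1467): 110753 mod 1467 = 728, so (110753/1467) = (728/1467)
factor out 2^3: 728 = 2^3·91; with 1467 mod 8 = 3, (2/1467) = -1; sign now -1; continue with (91/1467)
flip (91/1467) -> (1467/91): both odd, 91 mod 4 = 3, 1467 mod 4 = 3, so the flip contributes -1; sign now +1
(1467/91): 1467 mod 91 = 11, so (1467/91) = (11/91)
flip (11/91) -> (91/11): both odd, 11 mod 4 = 3, 91 mod 4 = 3, so the flip contributes -1; sign now -1
(91/11): 91 mod 11 = 3, so (91/11) = (3/11)
flip (3/11) -> (11/3): both odd, 3 mod 4 = 3, 11 mod 4 = 3, so the flip contributes -1; sign now +1
(11/3): 11 mod 3 = 2, so (11/3) = (2/3)
factor out 2^1: 2 = 2^1·1; with 3 mod 8 = 3, (2/3) = -1; sign now -1; continue with (1/3)
reached (1/3) = 1, so the symbol is -1

-1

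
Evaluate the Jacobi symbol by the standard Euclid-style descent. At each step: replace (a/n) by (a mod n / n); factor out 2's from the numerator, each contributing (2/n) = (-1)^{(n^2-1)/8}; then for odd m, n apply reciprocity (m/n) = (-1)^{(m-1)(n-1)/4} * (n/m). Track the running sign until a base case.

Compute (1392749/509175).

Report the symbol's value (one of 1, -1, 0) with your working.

-1

(1392749/509175): 1392749 mod 509175 = 374399, so (1392749/509175) = (374399/509175)
flip (374399/509175) -> (509175/374399): both odd, 374399 mod 4 = 3, 509175 mod 4 = 3, so the flip contributes -1; sign now -1
(509175/374399): 509175 mod 374399 = 134776, so (509175/374399) = (134776/374399)
factor out 2^3: 134776 = 2^3·16847; with 374399 mod 8 = 7, (2/374399) = +1; sign now -1; continue with (16847/374399)
flip (16847/374399) -> (374399/16847): both odd, 16847 mod 4 = 3, 374399 mod 4 = 3, so the flip contributes -1; sign now +1
(374399/16847): 374399 mod 16847 = 3765, so (374399/16847) = (3765/16847)
flip (3765/16847) -> (16847/3765): both odd, 3765 mod 4 = 1, 16847 mod 4 = 3, so the flip contributes +1; sign now +1
(16847/3765): 16847 mod 3765 = 1787, so (16847/3765) = (1787/3765)
flip (1787/3765) -> (3765/1787): both odd, 1787 mod 4 = 3, 3765 mod 4 = 1, so the flip contributes +1; sign now +1
(3765/1787): 3765 mod 1787 = 191, so (3765/1787) = (191/1787)
flip (191/1787) -> (1787/191): both odd, 191 mod 4 = 3, 1787 mod 4 = 3, so the flip contributes -1; sign now -1
(1787/191): 1787 mod 191 = 68, so (1787/191) = (68/191)
factor out 2^2: 68 = 2^2·17; with 191 mod 8 = 7, (2/191) = +1; sign now -1; continue with (17/191)
flip (17/191) -> (191/17): both odd, 17 mod 4 = 1, 191 mod 4 = 3, so the flip contributes +1; sign now -1
(191/17): 191 mod 17 = 4, so (191/17) = (4/17)
factor out 2^2: 4 = 2^2·1; with 17 mod 8 = 1, (2/17) = +1; sign now -1; continue with (1/17)
reached (1/17) = 1, so the symbol is -1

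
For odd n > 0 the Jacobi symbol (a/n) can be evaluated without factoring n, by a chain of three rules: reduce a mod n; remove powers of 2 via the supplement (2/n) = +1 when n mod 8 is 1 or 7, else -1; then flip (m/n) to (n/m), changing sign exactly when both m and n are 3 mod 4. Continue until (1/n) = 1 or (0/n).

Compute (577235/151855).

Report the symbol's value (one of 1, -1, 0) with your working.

(577235/151855) = (121670/151855)   [reduce mod 151855]
121670 = 2^1·60835; (2/151855) = +1 since 151855 mod 8 = 7, so (121670/151855) = (+1)^1·(60835/151855); sign now +1
reciprocity: (60835/151855) = -1·(151855/60835) since 60835 mod 4 = 3, 151855 mod 4 = 3; sign now -1
(151855/60835) = (30185/60835)   [reduce mod 60835]
reciprocity: (30185/60835) = +1·(60835/30185) since 30185 mod 4 = 1, 60835 mod 4 = 3; sign now -1
(60835/30185) = (465/30185)   [reduce mod 30185]
reciprocity: (465/30185) = +1·(30185/465) since 465 mod 4 = 1, 30185 mod 4 = 1; sign now -1
(30185/465) = (425/465)   [reduce mod 465]
reciprocity: (425/465) = +1·(465/425) since 425 mod 4 = 1, 465 mod 4 = 1; sign now -1
(465/425) = (40/425)   [reduce mod 425]
40 = 2^3·5; (2/425) = +1 since 425 mod 8 = 1, so (40/425) = (+1)^3·(5/425); sign now -1
reciprocity: (5/425) = +1·(425/5) since 5 mod 4 = 1, 425 mod 4 = 1; sign now -1
(425/5) = (0/5)   [reduce mod 5]
(0/5) = 0   [gcd(a, n) > 1]; final value = 0

0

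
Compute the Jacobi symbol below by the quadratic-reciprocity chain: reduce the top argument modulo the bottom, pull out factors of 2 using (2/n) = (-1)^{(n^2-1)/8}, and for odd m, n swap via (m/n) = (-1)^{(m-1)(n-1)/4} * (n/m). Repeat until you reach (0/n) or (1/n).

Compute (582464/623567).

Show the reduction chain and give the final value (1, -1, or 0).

582464 = 2^6·9101; (2/623567) = +1 since 623567 mod 8 = 7, so (582464/623567) = (+1)^6·(9101/623567); sign now +1
reciprocity: (9101/623567) = +1·(623567/9101) since 9101 mod 4 = 1, 623567 mod 4 = 3; sign now +1
(623567/9101) = (4699/9101)   [reduce mod 9101]
reciprocity: (4699/9101) = +1·(9101/4699) since 4699 mod 4 = 3, 9101 mod 4 = 1; sign now +1
(9101/4699) = (4402/4699)   [reduce mod 4699]
4402 = 2^1·2201; (2/4699) = -1 since 4699 mod 8 = 3, so (4402/4699) = (-1)^1·(2201/4699); sign now -1
reciprocity: (2201/4699) = +1·(4699/2201) since 2201 mod 4 = 1, 4699 mod 4 = 3; sign now -1
(4699/2201) = (297/2201)   [reduce mod 2201]
reciprocity: (297/2201) = +1·(2201/297) since 297 mod 4 = 1, 2201 mod 4 = 1; sign now -1
(2201/297) = (122/297)   [reduce mod 297]
122 = 2^1·61; (2/297) = +1 since 297 mod 8 = 1, so (122/297) = (+1)^1·(61/297); sign now -1
reciprocity: (61/297) = +1·(297/61) since 61 mod 4 = 1, 297 mod 4 = 1; sign now -1
(297/61) = (53/61)   [reduce mod 61]
reciprocity: (53/61) = +1·(61/53) since 53 mod 4 = 1, 61 mod 4 = 1; sign now -1
(61/53) = (8/53)   [reduce mod 53]
8 = 2^3·1; (2/53) = -1 since 53 mod 8 = 5, so (8/53) = (-1)^3·(1/53); sign now +1
(1/53) = 1; final value = sign = +1

1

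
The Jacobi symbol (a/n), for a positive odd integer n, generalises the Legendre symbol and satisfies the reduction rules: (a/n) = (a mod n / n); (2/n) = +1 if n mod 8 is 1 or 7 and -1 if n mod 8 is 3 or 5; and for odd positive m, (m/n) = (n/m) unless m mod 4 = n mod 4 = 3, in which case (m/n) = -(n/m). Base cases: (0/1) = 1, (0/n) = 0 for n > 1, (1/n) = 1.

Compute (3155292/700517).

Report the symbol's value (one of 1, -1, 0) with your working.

0

(3155292/700517) = (353224/700517)   [reduce mod 700517]
353224 = 2^3·44153; (2/700517) = -1 since 700517 mod 8 = 5, so (353224/700517) = (-1)^3·(44153/700517); sign now -1
reciprocity: (44153/700517) = +1·(700517/44153) since 44153 mod 4 = 1, 700517 mod 4 = 1; sign now -1
(700517/44153) = (38222/44153)   [reduce mod 44153]
38222 = 2^1·19111; (2/44153) = +1 since 44153 mod 8 = 1, so (38222/44153) = (+1)^1·(19111/44153); sign now -1
reciprocity: (19111/44153) = +1·(44153/19111) since 19111 mod 4 = 3, 44153 mod 4 = 1; sign now -1
(44153/19111) = (5931/19111)   [reduce mod 19111]
reciprocity: (5931/19111) = -1·(19111/5931) since 5931 mod 4 = 3, 19111 mod 4 = 3; sign now +1
(19111/5931) = (1318/5931)   [reduce mod 5931]
1318 = 2^1·659; (2/5931) = -1 since 5931 mod 8 = 3, so (1318/5931) = (-1)^1·(659/5931); sign now -1
reciprocity: (659/5931) = -1·(5931/659) since 659 mod 4 = 3, 5931 mod 4 = 3; sign now +1
(5931/659) = (0/659)   [reduce mod 659]
(0/659) = 0   [gcd(a, n) > 1]; final value = 0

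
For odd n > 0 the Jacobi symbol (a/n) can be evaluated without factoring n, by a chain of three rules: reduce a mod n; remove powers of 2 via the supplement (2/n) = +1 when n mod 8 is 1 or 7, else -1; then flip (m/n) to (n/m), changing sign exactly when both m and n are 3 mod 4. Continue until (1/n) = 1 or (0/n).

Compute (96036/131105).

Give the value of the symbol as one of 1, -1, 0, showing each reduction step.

factor out 2^2: 96036 = 2^2·24009; with 131105 mod 8 = 1, (2/131105) = +1; sign now +1; continue with (24009/131105)
flip (24009/131105) -> (131105/24009): both odd, 24009 mod 4 = 1, 131105 mod 4 = 1, so the flip contributes +1; sign now +1
(131105/24009): 131105 mod 24009 = 11060, so (131105/24009) = (11060/24009)
factor out 2^2: 11060 = 2^2·2765; with 24009 mod 8 = 1, (2/24009) = +1; sign now +1; continue with (2765/24009)
flip (2765/24009) -> (24009/2765): both odd, 2765 mod 4 = 1, 24009 mod 4 = 1, so the flip contributes +1; sign now +1
(24009/2765): 24009 mod 2765 = 1889, so (24009/2765) = (1889/2765)
flip (1889/2765) -> (2765/1889): both odd, 1889 mod 4 = 1, 2765 mod 4 = 1, so the flip contributes +1; sign now +1
(2765/1889): 2765 mod 1889 = 876, so (2765/1889) = (876/1889)
factor out 2^2: 876 = 2^2·219; with 1889 mod 8 = 1, (2/1889) = +1; sign now +1; continue with (219/1889)
flip (219/1889) -> (1889/219): both odd, 219 mod 4 = 3, 1889 mod 4 = 1, so the flip contributes +1; sign now +1
(1889/219): 1889 mod 219 = 137, so (1889/219) = (137/219)
flip (137/219) -> (219/137): both odd, 137 mod 4 = 1, 219 mod 4 = 3, so the flip contributes +1; sign now +1
(219/137): 219 mod 137 = 82, so (219/137) = (82/137)
factor out 2^1: 82 = 2^1·41; with 137 mod 8 = 1, (2/137) = +1; sign now +1; continue with (41/137)
flip (41/137) -> (137/41): both odd, 41 mod 4 = 1, 137 mod 4 = 1, so the flip contributes +1; sign now +1
(137/41): 137 mod 41 = 14, so (137/41) = (14/41)
factor out 2^1: 14 = 2^1·7; with 41 mod 8 = 1, (2/41) = +1; sign now +1; continue with (7/41)
flip (7/41) -> (41/7): both odd, 7 mod 4 = 3, 41 mod 4 = 1, so the flip contributes +1; sign now +1
(41/7): 41 mod 7 = 6, so (41/7) = (6/7)
factor out 2^1: 6 = 2^1·3; with 7 mod 8 = 7, (2/7) = +1; sign now +1; continue with (3/7)
flip (3/7) -> (7/3): both odd, 3 mod 4 = 3, 7 mod 4 = 3, so the flip contributes -1; sign now -1
(7/3): 7 mod 3 = 1, so (7/3) = (1/3)
reached (1/3) = 1, so the symbol is -1

-1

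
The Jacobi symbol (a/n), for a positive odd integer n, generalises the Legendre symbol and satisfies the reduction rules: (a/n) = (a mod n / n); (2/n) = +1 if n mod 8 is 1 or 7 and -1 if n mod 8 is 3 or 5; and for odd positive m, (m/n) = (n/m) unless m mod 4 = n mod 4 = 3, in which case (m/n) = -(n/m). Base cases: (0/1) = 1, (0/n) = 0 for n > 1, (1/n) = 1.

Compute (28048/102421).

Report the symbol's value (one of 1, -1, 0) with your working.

factor out 2^4: 28048 = 2^4·1753; with 102421 mod 8 = 5, (2/102421) = -1; sign now +1; continue with (1753/102421)
flip (1753/102421) -> (102421/1753): both odd, 1753 mod 4 = 1, 102421 mod 4 = 1, so the flip contributes +1; sign now +1
(102421/1753): 102421 mod 1753 = 747, so (102421/1753) = (747/1753)
flip (747/1753) -> (1753/747): both odd, 747 mod 4 = 3, 1753 mod 4 = 1, so the flip contributes +1; sign now +1
(1753/747): 1753 mod 747 = 259, so (1753/747) = (259/747)
flip (259/747) -> (747/259): both odd, 259 mod 4 = 3, 747 mod 4 = 3, so the flip contributes -1; sign now -1
(747/259): 747 mod 259 = 229, so (747/259) = (229/259)
flip (229/259) -> (259/229): both odd, 229 mod 4 = 1, 259 mod 4 = 3, so the flip contributes +1; sign now -1
(259/229): 259 mod 229 = 30, so (259/229) = (30/229)
factor out 2^1: 30 = 2^1·15; with 229 mod 8 = 5, (2/229) = -1; sign now +1; continue with (15/229)
flip (15/229) -> (229/15): both odd, 15 mod 4 = 3, 229 mod 4 = 1, so the flip contributes +1; sign now +1
(229/15): 229 mod 15 = 4, so (229/15) = (4/15)
factor out 2^2: 4 = 2^2·1; with 15 mod 8 = 7, (2/15) = +1; sign now +1; continue with (1/15)
reached (1/15) = 1, so the symbol is +1

1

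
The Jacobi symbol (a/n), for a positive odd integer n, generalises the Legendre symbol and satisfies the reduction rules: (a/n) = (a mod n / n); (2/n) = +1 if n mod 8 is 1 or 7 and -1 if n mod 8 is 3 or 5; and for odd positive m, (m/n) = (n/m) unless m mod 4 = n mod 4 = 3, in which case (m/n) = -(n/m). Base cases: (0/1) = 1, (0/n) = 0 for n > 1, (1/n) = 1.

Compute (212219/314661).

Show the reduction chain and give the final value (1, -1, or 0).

flip (212219/314661) -> (314661/212219): both odd, 212219 mod 4 = 3, 314661 mod 4 = 1, so the flip contributes +1; sign now +1
(314661/212219): 314661 mod 212219 = 102442, so (314661/212219) = (102442/212219)
factor out 2^1: 102442 = 2^1·51221; with 212219 mod 8 = 3, (2/212219) = -1; sign now -1; continue with (51221/212219)
flip (51221/212219) -> (212219/51221): both odd, 51221 mod 4 = 1, 212219 mod 4 = 3, so the flip contributes +1; sign now -1
(212219/51221): 212219 mod 51221 = 7335, so (212219/51221) = (7335/51221)
flip (7335/51221) -> (51221/7335): both odd, 7335 mod 4 = 3, 51221 mod 4 = 1, so the flip contributes +1; sign now -1
(51221/7335): 51221 mod 7335 = 7211, so (51221/7335) = (7211/7335)
flip (7211/7335) -> (7335/7211): both odd, 7211 mod 4 = 3, 7335 mod 4 = 3, so the flip contributes -1; sign now +1
(7335/7211): 7335 mod 7211 = 124, so (7335/7211) = (124/7211)
factor out 2^2: 124 = 2^2·31; with 7211 mod 8 = 3, (2/7211) = -1; sign now +1; continue with (31/7211)
flip (31/7211) -> (7211/31): both odd, 31 mod 4 = 3, 7211 mod 4 = 3, so the flip contributes -1; sign now -1
(7211/31): 7211 mod 31 = 19, so (7211/31) = (19/31)
flip (19/31) -> (31/19): both odd, 19 mod 4 = 3, 31 mod 4 = 3, so the flip contributes -1; sign now +1
(31/19): 31 mod 19 = 12, so (31/19) = (12/19)
factor out 2^2: 12 = 2^2·3; with 19 mod 8 = 3, (2/19) = -1; sign now +1; continue with (3/19)
flip (3/19) -> (19/3): both odd, 3 mod 4 = 3, 19 mod 4 = 3, so the flip contributes -1; sign now -1
(19/3): 19 mod 3 = 1, so (19/3) = (1/3)
reached (1/3) = 1, so the symbol is -1

-1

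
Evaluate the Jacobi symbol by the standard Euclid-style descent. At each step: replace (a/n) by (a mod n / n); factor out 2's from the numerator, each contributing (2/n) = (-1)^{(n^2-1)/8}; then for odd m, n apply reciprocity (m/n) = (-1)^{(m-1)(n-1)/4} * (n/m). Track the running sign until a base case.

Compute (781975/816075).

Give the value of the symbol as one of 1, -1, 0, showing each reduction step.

0

flip (781975/816075) -> (816075/781975): both odd, 781975 mod 4 = 3, 816075 mod 4 = 3, so the flip contributes -1; sign now -1
(816075/781975): 816075 mod 781975 = 34100, so (816075/781975) = (34100/781975)
factor out 2^2: 34100 = 2^2·8525; with 781975 mod 8 = 7, (2/781975) = +1; sign now -1; continue with (8525/781975)
flip (8525/781975) -> (781975/8525): both odd, 8525 mod 4 = 1, 781975 mod 4 = 3, so the flip contributes +1; sign now -1
(781975/8525): 781975 mod 8525 = 6200, so (781975/8525) = (6200/8525)
factor out 2^3: 6200 = 2^3·775; with 8525 mod 8 = 5, (2/8525) = -1; sign now +1; continue with (775/8525)
flip (775/8525) -> (8525/775): both odd, 775 mod 4 = 3, 8525 mod 4 = 1, so the flip contributes +1; sign now +1
(8525/775): 8525 mod 775 = 0, so (8525/775) = (0/775)
reached (0/775); gcd(a, n) > 1, so (0/775) = 0 and the symbol is 0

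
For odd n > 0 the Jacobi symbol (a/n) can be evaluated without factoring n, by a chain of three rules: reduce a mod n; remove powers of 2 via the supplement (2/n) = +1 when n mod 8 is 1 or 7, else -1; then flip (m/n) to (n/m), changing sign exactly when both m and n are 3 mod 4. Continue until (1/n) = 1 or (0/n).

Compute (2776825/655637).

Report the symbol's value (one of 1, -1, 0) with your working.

(2776825/655637): 2776825 mod 655637 = 154277, so (2776825/655637) = (154277/655637)
flip (154277/655637) -> (655637/154277): both odd, 154277 mod 4 = 1, 655637 mod 4 = 1, so the flip contributes +1; sign now +1
(655637/154277): 655637 mod 154277 = 38529, so (655637/154277) = (38529/154277)
flip (38529/154277) -> (154277/38529): both odd, 38529 mod 4 = 1, 154277 mod 4 = 1, so the flip contributes +1; sign now +1
(154277/38529): 154277 mod 38529 = 161, so (154277/38529) = (161/38529)
flip (161/38529) -> (38529/161): both odd, 161 mod 4 = 1, 38529 mod 4 = 1, so the flip contributes +1; sign now +1
(38529/161): 38529 mod 161 = 50, so (38529/161) = (50/161)
factor out 2^1: 50 = 2^1·25; with 161 mod 8 = 1, (2/161) = +1; sign now +1; continue with (25/161)
flip (25/161) -> (161/25): both odd, 25 mod 4 = 1, 161 mod 4 = 1, so the flip contributes +1; sign now +1
(161/25): 161 mod 25 = 11, so (161/25) = (11/25)
flip (11/25) -> (25/11): both odd, 11 mod 4 = 3, 25 mod 4 = 1, so the flip contributes +1; sign now +1
(25/11): 25 mod 11 = 3, so (25/11) = (3/11)
flip (3/11) -> (11/3): both odd, 3 mod 4 = 3, 11 mod 4 = 3, so the flip contributes -1; sign now -1
(11/3): 11 mod 3 = 2, so (11/3) = (2/3)
factor out 2^1: 2 = 2^1·1; with 3 mod 8 = 3, (2/3) = -1; sign now +1; continue with (1/3)
reached (1/3) = 1, so the symbol is +1

1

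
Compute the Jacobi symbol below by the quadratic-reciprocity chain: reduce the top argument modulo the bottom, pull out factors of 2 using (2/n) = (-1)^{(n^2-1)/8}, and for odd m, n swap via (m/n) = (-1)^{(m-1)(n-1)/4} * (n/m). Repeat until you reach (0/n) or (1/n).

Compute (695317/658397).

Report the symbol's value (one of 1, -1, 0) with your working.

-1

(695317/658397) = (36920/658397)   [reduce mod 658397]
36920 = 2^3·4615; (2/658397) = -1 since 658397 mod 8 = 5, so (36920/658397) = (-1)^3·(4615/658397); sign now -1
reciprocity: (4615/658397) = +1·(658397/4615) since 4615 mod 4 = 3, 658397 mod 4 = 1; sign now -1
(658397/4615) = (3067/4615)   [reduce mod 4615]
reciprocity: (3067/4615) = -1·(4615/3067) since 3067 mod 4 = 3, 4615 mod 4 = 3; sign now +1
(4615/3067) = (1548/3067)   [reduce mod 3067]
1548 = 2^2·387; (2/3067) = -1 since 3067 mod 8 = 3, so (1548/3067) = (-1)^2·(387/3067); sign now +1
reciprocity: (387/3067) = -1·(3067/387) since 387 mod 4 = 3, 3067 mod 4 = 3; sign now -1
(3067/387) = (358/387)   [reduce mod 387]
358 = 2^1·179; (2/387) = -1 since 387 mod 8 = 3, so (358/387) = (-1)^1·(179/387); sign now +1
reciprocity: (179/387) = -1·(387/179) since 179 mod 4 = 3, 387 mod 4 = 3; sign now -1
(387/179) = (29/179)   [reduce mod 179]
reciprocity: (29/179) = +1·(179/29) since 29 mod 4 = 1, 179 mod 4 = 3; sign now -1
(179/29) = (5/29)   [reduce mod 29]
reciprocity: (5/29) = +1·(29/5) since 5 mod 4 = 1, 29 mod 4 = 1; sign now -1
(29/5) = (4/5)   [reduce mod 5]
4 = 2^2·1; (2/5) = -1 since 5 mod 8 = 5, so (4/5) = (-1)^2·(1/5); sign now -1
(1/5) = 1; final value = sign = -1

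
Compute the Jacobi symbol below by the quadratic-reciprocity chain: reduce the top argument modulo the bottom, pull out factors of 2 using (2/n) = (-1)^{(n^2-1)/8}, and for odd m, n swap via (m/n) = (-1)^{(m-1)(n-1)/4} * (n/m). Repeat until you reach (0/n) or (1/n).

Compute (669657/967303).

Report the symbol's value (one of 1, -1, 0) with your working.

flip (669657/967303) -> (967303/669657): both odd, 669657 mod 4 = 1, 967303 mod 4 = 3, so the flip contributes +1; sign now +1
(967303/669657): 967303 mod 669657 = 297646, so (967303/669657) = (297646/669657)
factor out 2^1: 297646 = 2^1·148823; with 669657 mod 8 = 1, (2/669657) = +1; sign now +1; continue with (148823/669657)
flip (148823/669657) -> (669657/148823): both odd, 148823 mod 4 = 3, 669657 mod 4 = 1, so the flip contributes +1; sign now +1
(669657/148823): 669657 mod 148823 = 74365, so (669657/148823) = (74365/148823)
flip (74365/148823) -> (148823/74365): both odd, 74365 mod 4 = 1, 148823 mod 4 = 3, so the flip contributes +1; sign now +1
(148823/74365): 148823 mod 74365 = 93, so (148823/74365) = (93/74365)
flip (93/74365) -> (74365/93): both odd, 93 mod 4 = 1, 74365 mod 4 = 1, so the flip contributes +1; sign now +1
(74365/93): 74365 mod 93 = 58, so (74365/93) = (58/93)
factor out 2^1: 58 = 2^1·29; with 93 mod 8 = 5, (2/93) = -1; sign now -1; continue with (29/93)
flip (29/93) -> (93/29): both odd, 29 mod 4 = 1, 93 mod 4 = 1, so the flip contributes +1; sign now -1
(93/29): 93 mod 29 = 6, so (93/29) = (6/29)
factor out 2^1: 6 = 2^1·3; with 29 mod 8 = 5, (2/29) = -1; sign now +1; continue with (3/29)
flip (3/29) -> (29/3): both odd, 3 mod 4 = 3, 29 mod 4 = 1, so the flip contributes +1; sign now +1
(29/3): 29 mod 3 = 2, so (29/3) = (2/3)
factor out 2^1: 2 = 2^1·1; with 3 mod 8 = 3, (2/3) = -1; sign now -1; continue with (1/3)
reached (1/3) = 1, so the symbol is -1

-1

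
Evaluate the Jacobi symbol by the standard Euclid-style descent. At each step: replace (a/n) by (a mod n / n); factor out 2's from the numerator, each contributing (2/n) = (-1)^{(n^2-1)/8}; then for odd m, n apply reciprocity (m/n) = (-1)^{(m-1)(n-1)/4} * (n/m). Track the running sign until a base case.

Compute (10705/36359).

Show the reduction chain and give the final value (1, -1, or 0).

1

reciprocity: (10705/36359) = +1·(36359/10705) since 10705 mod 4 = 1, 36359 mod 4 = 3; sign now +1
(36359/10705) = (4244/10705)   [reduce mod 10705]
4244 = 2^2·1061; (2/10705) = +1 since 10705 mod 8 = 1, so (4244/10705) = (+1)^2·(1061/10705); sign now +1
reciprocity: (1061/10705) = +1·(10705/1061) since 1061 mod 4 = 1, 10705 mod 4 = 1; sign now +1
(10705/1061) = (95/1061)   [reduce mod 1061]
reciprocity: (95/1061) = +1·(1061/95) since 95 mod 4 = 3, 1061 mod 4 = 1; sign now +1
(1061/95) = (16/95)   [reduce mod 95]
16 = 2^4·1; (2/95) = +1 since 95 mod 8 = 7, so (16/95) = (+1)^4·(1/95); sign now +1
(1/95) = 1; final value = sign = +1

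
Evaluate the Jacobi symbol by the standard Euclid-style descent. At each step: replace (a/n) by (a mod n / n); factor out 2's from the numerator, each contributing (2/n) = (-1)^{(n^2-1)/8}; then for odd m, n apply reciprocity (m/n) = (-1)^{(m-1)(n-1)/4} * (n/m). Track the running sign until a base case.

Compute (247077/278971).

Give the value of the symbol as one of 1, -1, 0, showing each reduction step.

reciprocity: (247077/278971) = +1·(278971/247077) since 247077 mod 4 = 1, 278971 mod 4 = 3; sign now +1
(278971/247077) = (31894/247077)   [reduce mod 247077]
31894 = 2^1·15947; (2/247077) = -1 since 247077 mod 8 = 5, so (31894/247077) = (-1)^1·(15947/247077); sign now -1
reciprocity: (15947/247077) = +1·(247077/15947) since 15947 mod 4 = 3, 247077 mod 4 = 1; sign now -1
(247077/15947) = (7872/15947)   [reduce mod 15947]
7872 = 2^6·123; (2/15947) = -1 since 15947 mod 8 = 3, so (7872/15947) = (-1)^6·(123/15947); sign now -1
reciprocity: (123/15947) = -1·(15947/123) since 123 mod 4 = 3, 15947 mod 4 = 3; sign now +1
(15947/123) = (80/123)   [reduce mod 123]
80 = 2^4·5; (2/123) = -1 since 123 mod 8 = 3, so (80/123) = (-1)^4·(5/123); sign now +1
reciprocity: (5/123) = +1·(123/5) since 5 mod 4 = 1, 123 mod 4 = 3; sign now +1
(123/5) = (3/5)   [reduce mod 5]
reciprocity: (3/5) = +1·(5/3) since 3 mod 4 = 3, 5 mod 4 = 1; sign now +1
(5/3) = (2/3)   [reduce mod 3]
2 = 2^1·1; (2/3) = -1 since 3 mod 8 = 3, so (2/3) = (-1)^1·(1/3); sign now -1
(1/3) = 1; final value = sign = -1

-1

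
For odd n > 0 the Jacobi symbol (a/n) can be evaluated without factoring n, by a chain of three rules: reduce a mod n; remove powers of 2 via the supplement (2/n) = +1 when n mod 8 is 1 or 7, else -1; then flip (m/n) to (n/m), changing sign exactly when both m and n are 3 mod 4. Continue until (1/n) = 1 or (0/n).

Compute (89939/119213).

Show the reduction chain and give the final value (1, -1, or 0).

flip (89939/119213) -> (119213/89939): both odd, 89939 mod 4 = 3, 119213 mod 4 = 1, so the flip contributes +1; sign now +1
(119213/89939): 119213 mod 89939 = 29274, so (119213/89939) = (29274/89939)
factor out 2^1: 29274 = 2^1·14637; with 89939 mod 8 = 3, (2/89939) = -1; sign now -1; continue with (14637/89939)
flip (14637/89939) -> (89939/14637): both odd, 14637 mod 4 = 1, 89939 mod 4 = 3, so the flip contributes +1; sign now -1
(89939/14637): 89939 mod 14637 = 2117, so (89939/14637) = (2117/14637)
flip (2117/14637) -> (14637/2117): both odd, 2117 mod 4 = 1, 14637 mod 4 = 1, so the flip contributes +1; sign now -1
(14637/2117): 14637 mod 2117 = 1935, so (14637/2117) = (1935/2117)
flip (1935/2117) -> (2117/1935): both odd, 1935 mod 4 = 3, 2117 mod 4 = 1, so the flip contributes +1; sign now -1
(2117/1935): 2117 mod 1935 = 182, so (2117/1935) = (182/1935)
factor out 2^1: 182 = 2^1·91; with 1935 mod 8 = 7, (2/1935) = +1; sign now -1; continue with (91/1935)
flip (91/1935) -> (1935/91): both odd, 91 mod 4 = 3, 1935 mod 4 = 3, so the flip contributes -1; sign now +1
(1935/91): 1935 mod 91 = 24, so (1935/91) = (24/91)
factor out 2^3: 24 = 2^3·3; with 91 mod 8 = 3, (2/91) = -1; sign now -1; continue with (3/91)
flip (3/91) -> (91/3): both odd, 3 mod 4 = 3, 91 mod 4 = 3, so the flip contributes -1; sign now +1
(91/3): 91 mod 3 = 1, so (91/3) = (1/3)
reached (1/3) = 1, so the symbol is +1

1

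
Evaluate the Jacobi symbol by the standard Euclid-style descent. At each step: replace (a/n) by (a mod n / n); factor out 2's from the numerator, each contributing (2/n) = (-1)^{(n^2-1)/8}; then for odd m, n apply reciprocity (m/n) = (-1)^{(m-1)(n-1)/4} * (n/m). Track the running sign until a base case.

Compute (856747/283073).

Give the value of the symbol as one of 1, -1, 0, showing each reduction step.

(856747/283073) = (7528/283073)   [reduce mod 283073]
7528 = 2^3·941; (2/283073) = +1 since 283073 mod 8 = 1, so (7528/283073) = (+1)^3·(941/283073); sign now +1
reciprocity: (941/283073) = +1·(283073/941) since 941 mod 4 = 1, 283073 mod 4 = 1; sign now +1
(283073/941) = (773/941)   [reduce mod 941]
reciprocity: (773/941) = +1·(941/773) since 773 mod 4 = 1, 941 mod 4 = 1; sign now +1
(941/773) = (168/773)   [reduce mod 773]
168 = 2^3·21; (2/773) = -1 since 773 mod 8 = 5, so (168/773) = (-1)^3·(21/773); sign now -1
reciprocity: (21/773) = +1·(773/21) since 21 mod 4 = 1, 773 mod 4 = 1; sign now -1
(773/21) = (17/21)   [reduce mod 21]
reciprocity: (17/21) = +1·(21/17) since 17 mod 4 = 1, 21 mod 4 = 1; sign now -1
(21/17) = (4/17)   [reduce mod 17]
4 = 2^2·1; (2/17) = +1 since 17 mod 8 = 1, so (4/17) = (+1)^2·(1/17); sign now -1
(1/17) = 1; final value = sign = -1

-1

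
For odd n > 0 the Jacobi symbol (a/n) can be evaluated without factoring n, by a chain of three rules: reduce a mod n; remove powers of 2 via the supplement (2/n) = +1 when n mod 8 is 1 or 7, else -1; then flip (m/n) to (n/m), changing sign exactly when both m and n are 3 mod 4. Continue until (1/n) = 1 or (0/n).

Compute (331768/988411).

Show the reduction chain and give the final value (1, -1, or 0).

0

factor out 2^3: 331768 = 2^3·41471; with 988411 mod 8 = 3, (2/988411) = -1; sign now -1; continue with (41471/988411)
flip (41471/988411) -> (988411/41471): both odd, 41471 mod 4 = 3, 988411 mod 4 = 3, so the flip contributes -1; sign now +1
(988411/41471): 988411 mod 41471 = 34578, so (988411/41471) = (34578/41471)
factor out 2^1: 34578 = 2^1·17289; with 41471 mod 8 = 7, (2/41471) = +1; sign now +1; continue with (17289/41471)
flip (17289/41471) -> (41471/17289): both odd, 17289 mod 4 = 1, 41471 mod 4 = 3, so the flip contributes +1; sign now +1
(41471/17289): 41471 mod 17289 = 6893, so (41471/17289) = (6893/17289)
flip (6893/17289) -> (17289/6893): both odd, 6893 mod 4 = 1, 17289 mod 4 = 1, so the flip contributes +1; sign now +1
(17289/6893): 17289 mod 6893 = 3503, so (17289/6893) = (3503/6893)
flip (3503/6893) -> (6893/3503): both odd, 3503 mod 4 = 3, 6893 mod 4 = 1, so the flip contributes +1; sign now +1
(6893/3503): 6893 mod 3503 = 3390, so (6893/3503) = (3390/3503)
factor out 2^1: 3390 = 2^1·1695; with 3503 mod 8 = 7, (2/3503) = +1; sign now +1; continue with (1695/3503)
flip (1695/3503) -> (3503/1695): both odd, 1695 mod 4 = 3, 3503 mod 4 = 3, so the flip contributes -1; sign now -1
(3503/1695): 3503 mod 1695 = 113, so (3503/1695) = (113/1695)
flip (113/1695) -> (1695/113): both odd, 113 mod 4 = 1, 1695 mod 4 = 3, so the flip contributes +1; sign now -1
(1695/113): 1695 mod 113 = 0, so (1695/113) = (0/113)
reached (0/113); gcd(a, n) > 1, so (0/113) = 0 and the symbol is 0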